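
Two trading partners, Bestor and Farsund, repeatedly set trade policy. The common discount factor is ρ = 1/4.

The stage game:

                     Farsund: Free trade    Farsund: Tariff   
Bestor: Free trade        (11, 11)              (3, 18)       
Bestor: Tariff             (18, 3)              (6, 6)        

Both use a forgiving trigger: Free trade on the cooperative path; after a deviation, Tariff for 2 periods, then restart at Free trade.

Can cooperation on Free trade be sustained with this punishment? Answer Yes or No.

No

A one-shot deviation gives 18 now, then 6 for 2 periods, then back to 11.
Gain from deviating: (18−11) today; loss: (11−6) in each of the next 2 periods.
No-deviation condition: (11−6)(ρ+…+ρ^2) ≥ 18−11, i.e. ρ+…+ρ^2 ≥ 7/5.
At ρ = 1/4: ρ+…+ρ^2 = 0.3125 < 1.4000.
So cooperation is not sustainable.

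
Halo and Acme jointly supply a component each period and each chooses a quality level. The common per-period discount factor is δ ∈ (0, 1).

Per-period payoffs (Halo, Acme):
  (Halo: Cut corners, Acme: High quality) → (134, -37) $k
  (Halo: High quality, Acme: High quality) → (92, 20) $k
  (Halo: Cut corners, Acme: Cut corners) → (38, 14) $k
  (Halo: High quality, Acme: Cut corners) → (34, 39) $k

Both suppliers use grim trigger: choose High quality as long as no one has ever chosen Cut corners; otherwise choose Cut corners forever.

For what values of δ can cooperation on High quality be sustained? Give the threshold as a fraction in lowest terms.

Halo's threshold: (134−92)/(134−38) = 7/16.
Acme's threshold: (39−20)/(39−14) = 19/25.
7/16 < 19/25, so Acme binds and δ* = 19/25.

19/25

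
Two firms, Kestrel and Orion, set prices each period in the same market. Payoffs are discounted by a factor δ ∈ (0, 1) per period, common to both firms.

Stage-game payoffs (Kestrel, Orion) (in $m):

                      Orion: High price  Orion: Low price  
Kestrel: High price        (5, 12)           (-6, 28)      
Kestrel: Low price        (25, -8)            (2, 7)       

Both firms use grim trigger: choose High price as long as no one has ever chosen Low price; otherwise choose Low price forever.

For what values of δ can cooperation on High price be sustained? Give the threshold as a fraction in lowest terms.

Kestrel: cooperation gives 5 each period; deviation gives 25 once then 2 forever.
  5/(1−δ) ≥ 25 + 2δ/(1−δ) ⇒ δ ≥ 20/23.
Orion: cooperation gives 12 each period; deviation gives 28 once then 7 forever.
  δ ≥ 16/21.
Both must hold, so the binding constraint is Kestrel's: δ ≥ 20/23.

20/23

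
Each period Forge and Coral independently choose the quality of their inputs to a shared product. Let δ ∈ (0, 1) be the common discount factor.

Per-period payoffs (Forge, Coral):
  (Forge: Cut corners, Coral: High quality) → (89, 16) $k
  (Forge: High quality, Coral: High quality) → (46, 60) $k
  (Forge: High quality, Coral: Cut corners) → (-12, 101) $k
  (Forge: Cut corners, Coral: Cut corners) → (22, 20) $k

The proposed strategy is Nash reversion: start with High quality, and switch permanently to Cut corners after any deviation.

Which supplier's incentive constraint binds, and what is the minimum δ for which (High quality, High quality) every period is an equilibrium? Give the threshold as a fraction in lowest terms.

For Forge: deviation gain 89−46 = 43, per-period punishment loss 46−22 = 24. IC gives δ ≥ 43/67.
For Coral: gain 41, loss 40 per period, so δ ≥ 41/81.
The tighter constraint is Forge's, so cooperation needs δ ≥ 43/67.

Forge; δ ≥ 43/67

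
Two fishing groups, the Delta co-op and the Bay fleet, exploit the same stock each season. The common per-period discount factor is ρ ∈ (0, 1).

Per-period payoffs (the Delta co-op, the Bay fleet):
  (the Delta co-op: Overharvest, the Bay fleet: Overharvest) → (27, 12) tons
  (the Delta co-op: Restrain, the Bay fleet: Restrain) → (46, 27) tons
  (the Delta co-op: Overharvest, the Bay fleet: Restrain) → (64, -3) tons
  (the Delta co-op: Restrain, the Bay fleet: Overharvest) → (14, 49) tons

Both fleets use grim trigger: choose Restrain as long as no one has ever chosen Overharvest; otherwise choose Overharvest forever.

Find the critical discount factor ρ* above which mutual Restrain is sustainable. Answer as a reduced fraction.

For the Delta co-op: deviation gain 64−46 = 18, per-period punishment loss 46−27 = 19. IC gives ρ ≥ 18/37.
For the Bay fleet: gain 22, loss 15 per period, so ρ ≥ 22/37.
The tighter constraint is the Bay fleet's, so cooperation needs ρ ≥ 22/37.

22/37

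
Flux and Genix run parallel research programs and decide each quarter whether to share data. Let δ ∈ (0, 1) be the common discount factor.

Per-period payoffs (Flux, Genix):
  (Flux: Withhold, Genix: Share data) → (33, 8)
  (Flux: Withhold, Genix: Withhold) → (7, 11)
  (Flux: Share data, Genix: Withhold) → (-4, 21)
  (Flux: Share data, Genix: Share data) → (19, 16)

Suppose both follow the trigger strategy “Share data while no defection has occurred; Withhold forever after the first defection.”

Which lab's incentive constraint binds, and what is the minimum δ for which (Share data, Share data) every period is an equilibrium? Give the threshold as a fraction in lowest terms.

Flux; δ ≥ 7/13

Flux's threshold: (33−19)/(33−7) = 7/13.
Genix's threshold: (21−16)/(21−11) = 1/2.
7/13 > 1/2, so Flux binds and δ* = 7/13.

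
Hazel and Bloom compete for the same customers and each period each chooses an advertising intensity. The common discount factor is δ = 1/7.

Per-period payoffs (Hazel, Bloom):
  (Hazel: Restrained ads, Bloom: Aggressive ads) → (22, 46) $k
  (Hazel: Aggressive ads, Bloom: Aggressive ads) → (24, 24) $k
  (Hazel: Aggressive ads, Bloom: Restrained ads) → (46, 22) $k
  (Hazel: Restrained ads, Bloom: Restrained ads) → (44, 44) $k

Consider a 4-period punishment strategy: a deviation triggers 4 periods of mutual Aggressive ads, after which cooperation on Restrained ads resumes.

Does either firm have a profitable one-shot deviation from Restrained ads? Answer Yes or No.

No

IC: δ+…+δ^4 ≥ (46−44)/(44−24) = 1/10.
At δ = 1/7: partial sum = 0.1666 ≥ 0.1000. Cooperation sustainable.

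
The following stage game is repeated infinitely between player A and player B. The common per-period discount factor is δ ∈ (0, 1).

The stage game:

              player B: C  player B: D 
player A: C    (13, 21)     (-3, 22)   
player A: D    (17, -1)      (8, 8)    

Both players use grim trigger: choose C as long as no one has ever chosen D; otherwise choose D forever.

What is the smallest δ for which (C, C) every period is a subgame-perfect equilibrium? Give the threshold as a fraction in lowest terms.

For player A: deviation gain 17−13 = 4, per-period punishment loss 13−8 = 5. IC gives δ ≥ 4/9.
For player B: gain 1, loss 13 per period, so δ ≥ 1/14.
The tighter constraint is player A's, so cooperation needs δ ≥ 4/9.

4/9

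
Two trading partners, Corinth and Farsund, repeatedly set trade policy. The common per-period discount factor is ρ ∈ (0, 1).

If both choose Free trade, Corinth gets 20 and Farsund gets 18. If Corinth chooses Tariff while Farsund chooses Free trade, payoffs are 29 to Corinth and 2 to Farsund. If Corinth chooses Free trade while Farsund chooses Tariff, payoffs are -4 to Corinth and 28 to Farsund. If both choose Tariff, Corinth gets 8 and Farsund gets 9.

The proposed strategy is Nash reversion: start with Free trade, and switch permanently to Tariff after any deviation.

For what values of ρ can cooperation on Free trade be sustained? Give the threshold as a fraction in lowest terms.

Corinth's threshold: (29−20)/(29−8) = 3/7.
Farsund's threshold: (28−18)/(28−9) = 10/19.
3/7 < 10/19, so Farsund binds and ρ* = 10/19.

10/19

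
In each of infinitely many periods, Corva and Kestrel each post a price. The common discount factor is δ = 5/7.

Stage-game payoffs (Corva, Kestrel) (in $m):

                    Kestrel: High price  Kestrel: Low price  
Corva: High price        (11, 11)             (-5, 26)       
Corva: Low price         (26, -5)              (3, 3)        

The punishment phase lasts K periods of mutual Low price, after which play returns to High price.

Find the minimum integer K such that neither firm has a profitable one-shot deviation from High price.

No profitable deviation requires (11−3)(δ+…+δ^K) ≥ 26−11, i.e. δ+…+δ^K ≥ 15/8 ≈ 1.8750.
With δ = 5/7, the partial sums are K=1: 0.7143, K=2: 1.2245, K=3: 1.5889, K=4: 1.8492, K=5: 2.0352.
K = 5 is the first length at which the sum reaches 1.8750.

5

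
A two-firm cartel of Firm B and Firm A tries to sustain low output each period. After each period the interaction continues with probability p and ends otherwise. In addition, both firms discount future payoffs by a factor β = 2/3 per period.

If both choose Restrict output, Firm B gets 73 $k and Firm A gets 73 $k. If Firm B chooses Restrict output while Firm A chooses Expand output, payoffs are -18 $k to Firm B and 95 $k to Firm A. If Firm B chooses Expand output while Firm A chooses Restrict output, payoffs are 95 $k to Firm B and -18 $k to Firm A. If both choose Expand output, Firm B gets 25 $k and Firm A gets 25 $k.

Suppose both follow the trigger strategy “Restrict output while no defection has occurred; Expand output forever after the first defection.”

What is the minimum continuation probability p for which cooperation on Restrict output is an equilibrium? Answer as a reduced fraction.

With continuation probability p and discount β, the effective per-period discount factor is βp.
Grim-trigger IC: βp ≥ (95−73)/(95−25) = 11/35.
So p ≥ (11/35)/(2/3) = 33/70.

33/70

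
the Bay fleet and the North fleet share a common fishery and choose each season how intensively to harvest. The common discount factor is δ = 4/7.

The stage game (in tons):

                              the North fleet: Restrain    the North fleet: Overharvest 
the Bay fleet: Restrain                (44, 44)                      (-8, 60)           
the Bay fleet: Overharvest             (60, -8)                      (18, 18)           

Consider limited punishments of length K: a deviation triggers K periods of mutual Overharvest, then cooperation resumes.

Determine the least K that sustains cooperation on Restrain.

Need Σ_{k=1}^{K} δ^k ≥ (60−44)/(44−18) = 0.6154 at δ = 4/7.
At K = 1 the sum is 0.5714 < 0.6154; at K = 2 it is 0.8980 ≥ 0.6154.
So the minimum punishment length is K = 2.

2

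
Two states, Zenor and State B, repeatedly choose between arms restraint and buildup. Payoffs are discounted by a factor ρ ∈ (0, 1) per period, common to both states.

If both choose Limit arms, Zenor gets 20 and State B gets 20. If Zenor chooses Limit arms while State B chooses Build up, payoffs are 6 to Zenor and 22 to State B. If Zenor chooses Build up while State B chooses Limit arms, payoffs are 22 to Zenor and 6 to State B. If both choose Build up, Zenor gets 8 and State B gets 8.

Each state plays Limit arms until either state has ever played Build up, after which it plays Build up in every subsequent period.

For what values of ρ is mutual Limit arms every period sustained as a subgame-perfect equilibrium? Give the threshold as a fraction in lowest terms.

1/7

20/(1−ρ) ≥ 22 + 8ρ/(1−ρ)
20 ≥ 22 − 14ρ
ρ ≥ 2/14 = 1/7.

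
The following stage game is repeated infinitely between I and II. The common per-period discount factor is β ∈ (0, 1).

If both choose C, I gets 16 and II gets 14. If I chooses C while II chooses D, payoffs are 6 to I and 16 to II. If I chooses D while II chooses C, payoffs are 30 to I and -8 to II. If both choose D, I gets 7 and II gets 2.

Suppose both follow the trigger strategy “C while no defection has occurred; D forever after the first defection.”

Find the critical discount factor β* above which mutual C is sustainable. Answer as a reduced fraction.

I's threshold: (30−16)/(30−7) = 14/23.
II's threshold: (16−14)/(16−2) = 1/7.
14/23 > 1/7, so I binds and β* = 14/23.

14/23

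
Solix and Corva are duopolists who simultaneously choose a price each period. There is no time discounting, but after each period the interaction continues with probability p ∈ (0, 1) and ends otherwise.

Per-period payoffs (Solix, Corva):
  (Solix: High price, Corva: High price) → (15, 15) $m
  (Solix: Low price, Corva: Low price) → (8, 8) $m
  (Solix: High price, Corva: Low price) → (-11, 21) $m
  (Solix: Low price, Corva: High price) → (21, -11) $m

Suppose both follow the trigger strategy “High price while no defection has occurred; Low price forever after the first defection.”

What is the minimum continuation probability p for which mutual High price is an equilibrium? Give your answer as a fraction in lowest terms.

6/13

With no time discounting, the continuation probability p plays the role of the discount factor.
Grim-trigger IC: 15/(1−p) ≥ 21 + 8p/(1−p) ⇒ p ≥ (21−15)/(21−8) = 6/13.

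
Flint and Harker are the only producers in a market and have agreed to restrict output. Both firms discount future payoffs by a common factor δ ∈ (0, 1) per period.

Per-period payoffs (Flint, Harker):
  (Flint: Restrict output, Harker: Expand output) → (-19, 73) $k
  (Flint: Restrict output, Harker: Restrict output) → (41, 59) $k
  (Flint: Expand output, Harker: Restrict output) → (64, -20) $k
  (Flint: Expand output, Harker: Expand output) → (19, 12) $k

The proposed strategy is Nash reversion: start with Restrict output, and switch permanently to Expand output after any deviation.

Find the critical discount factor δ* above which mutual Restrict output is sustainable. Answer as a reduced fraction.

Flint's threshold: (64−41)/(64−19) = 23/45.
Harker's threshold: (73−59)/(73−12) = 14/61.
23/45 > 14/61, so Flint binds and δ* = 23/45.

23/45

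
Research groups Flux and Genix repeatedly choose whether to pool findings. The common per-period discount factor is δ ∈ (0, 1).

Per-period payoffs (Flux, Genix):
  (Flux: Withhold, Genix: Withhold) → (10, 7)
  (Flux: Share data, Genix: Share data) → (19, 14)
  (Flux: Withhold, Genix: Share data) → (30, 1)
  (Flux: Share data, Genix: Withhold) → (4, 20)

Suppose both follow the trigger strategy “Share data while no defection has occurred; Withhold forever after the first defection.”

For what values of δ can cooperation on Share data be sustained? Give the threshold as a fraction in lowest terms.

11/20

Flux's threshold: (30−19)/(30−10) = 11/20.
Genix's threshold: (20−14)/(20−7) = 6/13.
11/20 > 6/13, so Flux binds and δ* = 11/20.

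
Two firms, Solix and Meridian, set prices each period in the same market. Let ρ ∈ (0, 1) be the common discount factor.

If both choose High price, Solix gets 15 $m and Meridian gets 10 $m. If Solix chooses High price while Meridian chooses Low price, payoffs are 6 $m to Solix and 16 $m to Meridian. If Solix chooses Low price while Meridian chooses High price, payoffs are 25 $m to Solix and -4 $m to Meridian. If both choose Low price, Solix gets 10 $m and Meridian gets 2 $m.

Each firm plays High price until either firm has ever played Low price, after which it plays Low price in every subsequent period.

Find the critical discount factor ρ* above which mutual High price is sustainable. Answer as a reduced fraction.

For Solix: deviation gain 25−15 = 10, per-period punishment loss 15−10 = 5. IC gives ρ ≥ 10/15 = 2/3.
For Meridian: gain 6, loss 8 per period, so ρ ≥ 6/14 = 3/7.
The tighter constraint is Solix's, so cooperation needs ρ ≥ 2/3.

2/3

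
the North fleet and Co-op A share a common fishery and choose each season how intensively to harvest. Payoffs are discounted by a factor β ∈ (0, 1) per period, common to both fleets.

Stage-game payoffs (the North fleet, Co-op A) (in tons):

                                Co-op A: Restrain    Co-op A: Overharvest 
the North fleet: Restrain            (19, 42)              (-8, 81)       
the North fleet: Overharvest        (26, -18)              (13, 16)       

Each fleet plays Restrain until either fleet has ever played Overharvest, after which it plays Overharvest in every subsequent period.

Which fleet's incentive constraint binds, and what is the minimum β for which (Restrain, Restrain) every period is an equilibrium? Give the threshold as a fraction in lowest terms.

Co-op A; β ≥ 3/5

the North fleet's threshold: (26−19)/(26−13) = 7/13.
Co-op A's threshold: (81−42)/(81−16) = 3/5.
7/13 < 3/5, so Co-op A binds and β* = 3/5.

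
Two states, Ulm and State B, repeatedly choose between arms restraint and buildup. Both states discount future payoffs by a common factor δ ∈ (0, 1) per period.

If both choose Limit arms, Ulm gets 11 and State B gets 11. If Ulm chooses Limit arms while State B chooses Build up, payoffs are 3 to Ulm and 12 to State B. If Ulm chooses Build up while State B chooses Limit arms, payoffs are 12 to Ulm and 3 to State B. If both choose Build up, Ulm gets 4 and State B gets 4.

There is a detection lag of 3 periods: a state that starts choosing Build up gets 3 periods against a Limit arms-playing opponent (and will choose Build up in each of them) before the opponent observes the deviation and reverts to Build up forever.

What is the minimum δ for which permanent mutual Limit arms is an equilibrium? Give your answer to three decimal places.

0.500

A deviator earns 12 for 3 periods, then 4 forever; cooperating earns 11 forever. Multiplying the IC by (1−δ):
11 ≥ 12(1−δ^3) + 4δ^3, so 8·δ^3 ≥ 1 and δ^3 ≥ 1/8.
δ ≥ (1/8)^(1/3) ≈ 0.500.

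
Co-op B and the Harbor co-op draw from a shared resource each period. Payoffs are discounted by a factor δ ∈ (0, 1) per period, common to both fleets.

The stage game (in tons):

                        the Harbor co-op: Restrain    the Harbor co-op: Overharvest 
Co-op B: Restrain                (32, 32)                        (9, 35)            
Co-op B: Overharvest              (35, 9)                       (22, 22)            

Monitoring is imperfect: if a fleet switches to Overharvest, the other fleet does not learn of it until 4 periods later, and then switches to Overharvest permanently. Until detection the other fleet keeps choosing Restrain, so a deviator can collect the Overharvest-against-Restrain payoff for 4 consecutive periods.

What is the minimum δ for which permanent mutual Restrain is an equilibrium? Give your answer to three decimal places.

0.693

The best deviation is to choose Overharvest for all 4 undetected periods, earning 35 each, then 22 forever once detected.
Deviation value: 35(1−δ^4)/(1−δ) + 22δ^4/(1−δ); cooperation value: 32/(1−δ).
IC: 32 ≥ 35(1−δ^4) + 22δ^4 = 35 − 13δ^4.
So δ^4 ≥ 3/13, giving δ ≥ (3/13)^(1/4) ≈ 0.693.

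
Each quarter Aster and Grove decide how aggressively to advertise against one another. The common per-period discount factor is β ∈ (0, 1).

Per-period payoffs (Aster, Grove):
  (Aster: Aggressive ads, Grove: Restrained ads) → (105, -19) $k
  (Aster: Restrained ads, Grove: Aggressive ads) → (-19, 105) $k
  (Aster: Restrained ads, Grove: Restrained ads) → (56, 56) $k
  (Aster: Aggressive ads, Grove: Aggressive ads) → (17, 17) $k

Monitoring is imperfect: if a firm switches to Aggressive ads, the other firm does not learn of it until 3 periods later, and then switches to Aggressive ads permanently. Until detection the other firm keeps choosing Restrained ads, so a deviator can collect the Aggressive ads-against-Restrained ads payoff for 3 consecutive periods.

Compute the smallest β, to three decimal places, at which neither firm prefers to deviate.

The best deviation is to choose Aggressive ads for all 3 undetected periods, earning 105 each, then 17 forever once detected.
Deviation value: 105(1−β^3)/(1−β) + 17β^3/(1−β); cooperation value: 56/(1−β).
IC: 56 ≥ 105(1−β^3) + 17β^3 = 105 − 88β^3.
So β^3 ≥ 49/88, giving β ≥ (49/88)^(1/3) ≈ 0.823.

0.823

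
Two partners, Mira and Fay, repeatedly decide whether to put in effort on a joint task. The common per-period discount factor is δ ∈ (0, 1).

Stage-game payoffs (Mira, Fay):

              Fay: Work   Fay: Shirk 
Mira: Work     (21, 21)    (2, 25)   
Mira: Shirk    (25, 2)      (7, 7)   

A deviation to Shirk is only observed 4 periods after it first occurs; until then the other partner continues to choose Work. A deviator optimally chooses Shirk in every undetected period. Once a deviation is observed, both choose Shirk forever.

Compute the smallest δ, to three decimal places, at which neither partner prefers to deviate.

0.687

A deviator earns 25 for 4 periods, then 7 forever; cooperating earns 21 forever. Multiplying the IC by (1−δ):
21 ≥ 25(1−δ^4) + 7δ^4, so 18·δ^4 ≥ 4 and δ^4 ≥ 2/9.
δ ≥ (2/9)^(1/4) ≈ 0.687.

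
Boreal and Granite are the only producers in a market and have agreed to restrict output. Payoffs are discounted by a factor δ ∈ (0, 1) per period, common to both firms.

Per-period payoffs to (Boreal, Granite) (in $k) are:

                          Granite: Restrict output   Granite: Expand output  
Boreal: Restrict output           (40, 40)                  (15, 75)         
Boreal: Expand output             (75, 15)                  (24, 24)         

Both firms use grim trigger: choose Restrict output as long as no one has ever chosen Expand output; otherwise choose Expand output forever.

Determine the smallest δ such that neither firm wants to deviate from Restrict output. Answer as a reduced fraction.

40/(1−δ) ≥ 75 + 24δ/(1−δ)
40 ≥ 75 − 51δ
δ ≥ 35/51.

35/51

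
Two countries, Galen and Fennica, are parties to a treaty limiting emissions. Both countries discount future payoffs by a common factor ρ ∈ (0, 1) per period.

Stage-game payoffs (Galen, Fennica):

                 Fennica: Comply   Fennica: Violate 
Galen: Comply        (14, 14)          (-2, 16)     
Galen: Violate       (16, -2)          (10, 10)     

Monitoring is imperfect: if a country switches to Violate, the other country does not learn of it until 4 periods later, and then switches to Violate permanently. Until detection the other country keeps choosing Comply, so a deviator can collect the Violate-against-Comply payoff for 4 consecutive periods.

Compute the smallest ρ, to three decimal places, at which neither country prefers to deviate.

0.760

A deviator earns 16 for 4 periods, then 10 forever; cooperating earns 14 forever. Multiplying the IC by (1−ρ):
14 ≥ 16(1−ρ^4) + 10ρ^4, so 6·ρ^4 ≥ 2 and ρ^4 ≥ 1/3.
ρ ≥ (1/3)^(1/4) ≈ 0.760.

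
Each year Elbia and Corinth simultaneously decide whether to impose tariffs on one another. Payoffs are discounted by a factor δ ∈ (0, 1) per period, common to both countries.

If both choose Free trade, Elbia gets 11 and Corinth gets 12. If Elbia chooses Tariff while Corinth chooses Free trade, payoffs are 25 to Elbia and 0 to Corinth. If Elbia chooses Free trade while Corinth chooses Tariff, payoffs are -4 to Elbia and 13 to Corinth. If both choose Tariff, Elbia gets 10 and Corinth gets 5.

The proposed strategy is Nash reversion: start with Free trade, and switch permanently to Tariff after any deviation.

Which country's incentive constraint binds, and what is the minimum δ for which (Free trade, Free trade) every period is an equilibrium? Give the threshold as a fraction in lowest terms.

Elbia's threshold: (25−11)/(25−10) = 14/15.
Corinth's threshold: (13−12)/(13−5) = 1/8.
14/15 > 1/8, so Elbia binds and δ* = 14/15.

Elbia; δ ≥ 14/15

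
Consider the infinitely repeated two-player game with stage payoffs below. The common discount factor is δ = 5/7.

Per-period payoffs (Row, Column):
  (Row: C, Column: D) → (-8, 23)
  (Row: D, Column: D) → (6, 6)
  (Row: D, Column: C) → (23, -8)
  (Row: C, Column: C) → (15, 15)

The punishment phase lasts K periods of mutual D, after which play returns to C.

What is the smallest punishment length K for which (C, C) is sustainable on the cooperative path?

2

IC: δ(1−δ^K)/(1−δ) ≥ (23−15)/(15−6) = 8/9.
With δ = 5/7: need 1 − δ^K ≥ 8/9·(1−5/7)/(5/7), i.e. δ^K ≤ 0.6444.
Since (5/7)^1 = 0.7143 and (5/7)^2 = 0.5102, the smallest such K is 2.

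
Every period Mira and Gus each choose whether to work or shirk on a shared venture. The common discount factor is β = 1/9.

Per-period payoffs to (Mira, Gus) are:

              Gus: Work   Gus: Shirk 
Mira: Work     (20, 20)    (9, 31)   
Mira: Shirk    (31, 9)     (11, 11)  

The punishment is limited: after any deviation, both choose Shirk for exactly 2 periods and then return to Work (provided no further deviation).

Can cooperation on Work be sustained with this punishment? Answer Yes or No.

IC: β+…+β^2 ≥ (31−20)/(20−11) = 11/9.
At β = 1/9: partial sum = 0.1235 < 1.2222. Cooperation not sustainable.

No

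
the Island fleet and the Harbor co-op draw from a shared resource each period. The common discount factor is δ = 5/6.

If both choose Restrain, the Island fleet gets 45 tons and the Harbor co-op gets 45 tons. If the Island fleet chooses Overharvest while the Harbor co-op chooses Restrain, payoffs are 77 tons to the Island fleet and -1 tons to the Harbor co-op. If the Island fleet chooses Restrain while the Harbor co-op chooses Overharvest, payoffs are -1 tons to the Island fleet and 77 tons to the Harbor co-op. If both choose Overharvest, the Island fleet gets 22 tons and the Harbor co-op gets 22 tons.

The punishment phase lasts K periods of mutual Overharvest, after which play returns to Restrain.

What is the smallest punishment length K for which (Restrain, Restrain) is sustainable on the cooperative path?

IC: δ(1−δ^K)/(1−δ) ≥ (77−45)/(45−22) = 32/23.
With δ = 5/6: need 1 − δ^K ≥ 32/23·(1−5/6)/(5/6), i.e. δ^K ≤ 0.7217.
Since (5/6)^1 = 0.8333 and (5/6)^2 = 0.6944, the smallest such K is 2.

2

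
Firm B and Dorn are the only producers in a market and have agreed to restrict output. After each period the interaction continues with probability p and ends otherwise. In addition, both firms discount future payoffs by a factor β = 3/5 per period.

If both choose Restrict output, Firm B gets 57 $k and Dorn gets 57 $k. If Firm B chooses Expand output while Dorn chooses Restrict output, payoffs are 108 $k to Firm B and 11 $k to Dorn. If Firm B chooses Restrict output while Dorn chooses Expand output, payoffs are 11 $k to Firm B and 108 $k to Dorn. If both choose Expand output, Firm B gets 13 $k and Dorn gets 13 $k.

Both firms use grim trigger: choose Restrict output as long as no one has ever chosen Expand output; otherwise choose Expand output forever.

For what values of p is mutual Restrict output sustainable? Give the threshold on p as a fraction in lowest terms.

Expected continuation weight on next period's payoff is β·p = 3/5·p, which plays the role of the discount factor.
Cooperation requires 3/5·p ≥ (108−57)/(108−13) = 51/95, hence p ≥ 17/19.

17/19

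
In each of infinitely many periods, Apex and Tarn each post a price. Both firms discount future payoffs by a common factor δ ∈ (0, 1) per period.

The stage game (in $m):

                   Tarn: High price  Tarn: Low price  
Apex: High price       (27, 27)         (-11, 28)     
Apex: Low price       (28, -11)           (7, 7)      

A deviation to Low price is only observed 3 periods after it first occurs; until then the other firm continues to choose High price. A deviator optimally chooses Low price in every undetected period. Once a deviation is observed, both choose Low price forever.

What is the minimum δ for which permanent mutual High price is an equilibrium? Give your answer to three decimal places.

0.362

A deviator earns 28 for 3 periods, then 7 forever; cooperating earns 27 forever. Multiplying the IC by (1−δ):
27 ≥ 28(1−δ^3) + 7δ^3, so 21·δ^3 ≥ 1 and δ^3 ≥ 1/21.
δ ≥ (1/21)^(1/3) ≈ 0.362.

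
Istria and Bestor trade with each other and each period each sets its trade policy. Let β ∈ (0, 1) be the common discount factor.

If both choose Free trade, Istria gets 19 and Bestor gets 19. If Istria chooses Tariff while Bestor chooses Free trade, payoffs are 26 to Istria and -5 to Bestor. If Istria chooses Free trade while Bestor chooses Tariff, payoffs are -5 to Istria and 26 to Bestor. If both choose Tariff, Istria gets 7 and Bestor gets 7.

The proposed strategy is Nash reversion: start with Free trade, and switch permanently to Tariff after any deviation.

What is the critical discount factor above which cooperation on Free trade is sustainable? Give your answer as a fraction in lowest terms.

One-period gain from deviating is 26 − 19 = 7. The loss is 19 − 7 = 12 in every subsequent period, with present value 12·β/(1−β).
Deviation is unprofitable when 12·β/(1−β) ≥ 7, i.e. β/(1−β) ≥ 7/12.
Equivalently β ≥ 7/(7+12) = 7/19.

7/19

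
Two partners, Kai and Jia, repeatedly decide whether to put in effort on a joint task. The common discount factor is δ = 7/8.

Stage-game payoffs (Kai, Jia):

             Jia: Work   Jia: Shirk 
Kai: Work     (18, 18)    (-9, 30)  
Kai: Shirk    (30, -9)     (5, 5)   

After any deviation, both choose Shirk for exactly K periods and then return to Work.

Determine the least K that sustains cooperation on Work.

2

No profitable deviation requires (18−5)(δ+…+δ^K) ≥ 30−18, i.e. δ+…+δ^K ≥ 12/13 ≈ 0.9231.
With δ = 7/8, the partial sums are K=1: 0.8750, K=2: 1.6406.
K = 2 is the first length at which the sum reaches 0.9231.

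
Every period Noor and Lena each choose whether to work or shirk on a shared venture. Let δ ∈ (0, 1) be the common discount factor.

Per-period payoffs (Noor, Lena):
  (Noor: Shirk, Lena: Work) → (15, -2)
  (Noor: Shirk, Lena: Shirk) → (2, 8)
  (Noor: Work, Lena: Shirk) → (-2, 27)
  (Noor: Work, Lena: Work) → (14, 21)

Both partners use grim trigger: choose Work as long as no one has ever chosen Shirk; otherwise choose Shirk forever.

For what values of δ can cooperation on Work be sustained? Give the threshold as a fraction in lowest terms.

6/19

Noor: cooperation gives 14 each period; deviation gives 15 once then 2 forever.
  14/(1−δ) ≥ 15 + 2δ/(1−δ) ⇒ δ ≥ 1/13.
Lena: cooperation gives 21 each period; deviation gives 27 once then 8 forever.
  δ ≥ 6/19.
Both must hold, so the binding constraint is Lena's: δ ≥ 6/19.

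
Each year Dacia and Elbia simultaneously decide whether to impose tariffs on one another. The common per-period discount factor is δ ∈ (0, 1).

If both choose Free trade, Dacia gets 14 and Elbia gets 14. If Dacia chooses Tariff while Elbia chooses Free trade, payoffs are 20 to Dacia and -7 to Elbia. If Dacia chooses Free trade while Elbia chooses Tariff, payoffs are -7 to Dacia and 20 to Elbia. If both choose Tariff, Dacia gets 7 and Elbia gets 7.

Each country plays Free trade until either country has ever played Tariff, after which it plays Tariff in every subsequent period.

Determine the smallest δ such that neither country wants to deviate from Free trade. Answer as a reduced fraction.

6/13

Under grim trigger the critical discount factor is (T−C)/(T−P) with T = 20, C = 14, P = 7.
δ* = (20−14)/(20−7) = 6/13.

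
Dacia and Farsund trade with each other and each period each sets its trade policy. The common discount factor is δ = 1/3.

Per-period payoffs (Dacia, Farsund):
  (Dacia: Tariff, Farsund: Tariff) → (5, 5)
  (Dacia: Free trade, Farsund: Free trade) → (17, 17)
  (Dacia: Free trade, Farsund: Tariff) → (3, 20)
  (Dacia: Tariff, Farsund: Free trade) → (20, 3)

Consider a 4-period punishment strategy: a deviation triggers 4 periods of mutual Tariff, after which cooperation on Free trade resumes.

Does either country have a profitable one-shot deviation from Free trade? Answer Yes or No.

Comparing payoff streams over the 5 periods until play realigns: cooperate → 17(1+δ+…+δ^4); deviate → 20 + 5(δ+…+δ^4).
Cooperation is sustained iff (17−5)(δ+…+δ^4) ≥ 20−17.
δ+…+δ^4 = 1/3·(1−(1/3)^4)/(1−1/3) = 0.4938, and (20−17)/(17−5) = 0.2500.
0.4938 ≥ 0.2500, so cooperation is sustainable.

No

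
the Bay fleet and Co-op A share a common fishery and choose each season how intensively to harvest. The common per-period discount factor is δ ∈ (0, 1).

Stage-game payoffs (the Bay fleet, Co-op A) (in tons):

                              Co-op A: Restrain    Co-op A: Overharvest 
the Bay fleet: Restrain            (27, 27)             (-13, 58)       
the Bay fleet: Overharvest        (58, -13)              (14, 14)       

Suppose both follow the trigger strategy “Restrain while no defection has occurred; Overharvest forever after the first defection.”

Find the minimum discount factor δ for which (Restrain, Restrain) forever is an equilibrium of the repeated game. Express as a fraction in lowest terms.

31/44

27/(1−δ) ≥ 58 + 14δ/(1−δ)
27 ≥ 58 − 44δ
δ ≥ 31/44.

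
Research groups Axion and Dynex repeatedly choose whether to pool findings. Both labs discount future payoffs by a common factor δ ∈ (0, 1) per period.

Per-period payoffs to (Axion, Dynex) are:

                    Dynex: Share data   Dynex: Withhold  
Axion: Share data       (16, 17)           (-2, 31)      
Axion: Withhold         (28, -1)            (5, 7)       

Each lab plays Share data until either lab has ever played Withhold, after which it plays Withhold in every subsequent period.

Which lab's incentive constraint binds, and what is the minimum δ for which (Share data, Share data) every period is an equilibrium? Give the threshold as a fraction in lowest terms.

Dynex; δ ≥ 7/12

Axion: cooperation gives 16 each period; deviation gives 28 once then 5 forever.
  16/(1−δ) ≥ 28 + 5δ/(1−δ) ⇒ δ ≥ 12/23.
Dynex: cooperation gives 17 each period; deviation gives 31 once then 7 forever.
  δ ≥ 14/24 = 7/12.
Both must hold, so the binding constraint is Dynex's: δ ≥ 7/12.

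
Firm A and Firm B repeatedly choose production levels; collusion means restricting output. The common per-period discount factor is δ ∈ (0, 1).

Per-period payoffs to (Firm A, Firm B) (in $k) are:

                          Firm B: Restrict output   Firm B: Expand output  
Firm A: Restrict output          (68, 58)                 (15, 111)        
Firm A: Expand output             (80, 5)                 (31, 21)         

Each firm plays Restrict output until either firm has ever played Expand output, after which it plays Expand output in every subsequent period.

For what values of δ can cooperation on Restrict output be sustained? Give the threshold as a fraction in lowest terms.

For Firm A: deviation gain 80−68 = 12, per-period punishment loss 68−31 = 37. IC gives δ ≥ 12/49.
For Firm B: gain 53, loss 37 per period, so δ ≥ 53/90.
The tighter constraint is Firm B's, so cooperation needs δ ≥ 53/90.

53/90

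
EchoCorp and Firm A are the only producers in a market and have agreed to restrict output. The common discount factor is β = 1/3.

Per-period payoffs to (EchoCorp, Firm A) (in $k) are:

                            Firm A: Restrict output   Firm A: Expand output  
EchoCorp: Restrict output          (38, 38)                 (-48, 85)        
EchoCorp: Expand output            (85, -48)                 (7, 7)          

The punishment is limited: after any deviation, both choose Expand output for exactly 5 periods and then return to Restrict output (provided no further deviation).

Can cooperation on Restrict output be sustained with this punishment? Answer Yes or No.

A one-shot deviation gives 85 now, then 7 for 5 periods, then back to 38.
Gain from deviating: (85−38) today; loss: (38−7) in each of the next 5 periods.
No-deviation condition: (38−7)(β+…+β^5) ≥ 85−38, i.e. β+…+β^5 ≥ 47/31.
At β = 1/3: β+…+β^5 = 0.4979 < 1.5161.
So cooperation is not sustainable.

No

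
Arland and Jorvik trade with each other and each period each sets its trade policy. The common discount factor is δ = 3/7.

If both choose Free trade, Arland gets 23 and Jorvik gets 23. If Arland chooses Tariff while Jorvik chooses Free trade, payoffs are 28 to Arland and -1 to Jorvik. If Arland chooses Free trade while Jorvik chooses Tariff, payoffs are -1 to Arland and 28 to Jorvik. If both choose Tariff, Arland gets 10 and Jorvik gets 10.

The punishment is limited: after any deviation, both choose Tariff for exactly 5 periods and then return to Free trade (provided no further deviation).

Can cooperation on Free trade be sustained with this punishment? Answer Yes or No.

Yes

A one-shot deviation gives 28 now, then 10 for 5 periods, then back to 23.
Gain from deviating: (28−23) today; loss: (23−10) in each of the next 5 periods.
No-deviation condition: (23−10)(δ+…+δ^5) ≥ 28−23, i.e. δ+…+δ^5 ≥ 5/13.
At δ = 3/7: δ+…+δ^5 = 0.7392 ≥ 0.3846.
So cooperation is sustainable.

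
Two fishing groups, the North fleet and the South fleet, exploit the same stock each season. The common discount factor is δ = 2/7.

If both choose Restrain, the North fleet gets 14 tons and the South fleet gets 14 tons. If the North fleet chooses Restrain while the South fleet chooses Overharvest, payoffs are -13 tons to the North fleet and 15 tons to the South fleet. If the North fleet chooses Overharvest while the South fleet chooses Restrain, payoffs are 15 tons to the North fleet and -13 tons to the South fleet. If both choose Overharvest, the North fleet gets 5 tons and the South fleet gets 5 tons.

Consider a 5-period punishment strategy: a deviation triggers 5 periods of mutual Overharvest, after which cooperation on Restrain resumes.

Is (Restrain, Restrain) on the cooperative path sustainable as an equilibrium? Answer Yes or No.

Yes

IC: δ+…+δ^5 ≥ (15−14)/(14−5) = 1/9.
At δ = 2/7: partial sum = 0.3992 ≥ 0.1111. Cooperation sustainable.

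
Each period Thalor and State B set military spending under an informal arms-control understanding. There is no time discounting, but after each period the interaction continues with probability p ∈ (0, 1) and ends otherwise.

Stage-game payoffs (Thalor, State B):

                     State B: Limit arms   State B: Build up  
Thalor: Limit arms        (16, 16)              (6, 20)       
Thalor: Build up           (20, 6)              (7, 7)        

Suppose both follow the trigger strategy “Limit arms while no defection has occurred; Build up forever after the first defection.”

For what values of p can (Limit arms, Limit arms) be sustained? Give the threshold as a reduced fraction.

Expected cooperation value is 16 + p·16 + p²·16 + … = 16/(1−p); deviation gives 20 + p·7/(1−p).
16 ≥ 20(1−p) + 7p ⇒ 13p ≥ 4 ⇒ p ≥ 4/13.

4/13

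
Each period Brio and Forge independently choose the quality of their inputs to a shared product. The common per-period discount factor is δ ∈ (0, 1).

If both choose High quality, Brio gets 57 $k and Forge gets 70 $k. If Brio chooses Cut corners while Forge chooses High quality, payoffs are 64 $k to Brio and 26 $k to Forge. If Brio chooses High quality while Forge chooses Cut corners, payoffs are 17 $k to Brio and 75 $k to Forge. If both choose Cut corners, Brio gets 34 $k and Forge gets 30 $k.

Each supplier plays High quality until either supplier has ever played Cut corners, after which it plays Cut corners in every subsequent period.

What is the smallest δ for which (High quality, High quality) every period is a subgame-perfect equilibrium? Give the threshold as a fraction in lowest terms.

7/30

For Brio: deviation gain 64−57 = 7, per-period punishment loss 57−34 = 23. IC gives δ ≥ 7/30.
For Forge: gain 5, loss 40 per period, so δ ≥ 5/45 = 1/9.
The tighter constraint is Brio's, so cooperation needs δ ≥ 7/30.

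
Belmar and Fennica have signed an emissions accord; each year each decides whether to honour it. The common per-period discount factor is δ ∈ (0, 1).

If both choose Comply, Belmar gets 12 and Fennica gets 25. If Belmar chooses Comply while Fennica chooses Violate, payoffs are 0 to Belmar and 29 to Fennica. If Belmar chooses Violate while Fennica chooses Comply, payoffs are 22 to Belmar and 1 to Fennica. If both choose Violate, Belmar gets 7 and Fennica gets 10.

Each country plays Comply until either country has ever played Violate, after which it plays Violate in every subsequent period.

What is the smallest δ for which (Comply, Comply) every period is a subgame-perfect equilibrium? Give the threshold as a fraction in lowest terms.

Belmar's threshold: (22−12)/(22−7) = 2/3.
Fennica's threshold: (29−25)/(29−10) = 4/19.
2/3 > 4/19, so Belmar binds and δ* = 2/3.

2/3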